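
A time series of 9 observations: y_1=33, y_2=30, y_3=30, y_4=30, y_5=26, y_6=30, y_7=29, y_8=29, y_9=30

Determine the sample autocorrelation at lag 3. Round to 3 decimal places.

0.090

Mean ȳ = (33 + 30 + 30 + 30 + 26 + 30 + 29 + 29 + 30)/9 = 29.6667
Numerator Σ_{t=1}^{6}(y_t−ȳ)(y_{t+3}−ȳ) = 2.3333
Denominator Σ(y_t−ȳ)² = 26.0000
r_3 = 2.3333 / 26.0000 = 0.090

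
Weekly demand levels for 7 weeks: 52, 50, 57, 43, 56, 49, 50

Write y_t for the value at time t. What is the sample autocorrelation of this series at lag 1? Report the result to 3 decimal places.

Mean ȳ = (52 + 50 + 57 + 43 + 56 + 49 + 50)/7 = 51.0000
Deviations from mean: 1.0000, -1.0000, 6.0000, -8.0000, 5.0000, -2.0000, -1.0000
Numerator Σ_{t=1}^{6}(y_t−ȳ)(y_{t+1}−ȳ) = -103.0000
Denominator Σ(y_t−ȳ)² = 132.0000
r_1 = -103.0000 / 132.0000 = -0.780

-0.780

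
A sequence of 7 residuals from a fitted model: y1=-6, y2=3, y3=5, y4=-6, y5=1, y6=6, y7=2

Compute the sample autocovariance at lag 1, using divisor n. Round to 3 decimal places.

Mean ȳ = (-6 + 3 + 5 − 6 + 1 + 6 + 2)/7 = 0.7143
Σ_{t=1}^{6}(y_t−ȳ)(y_{t+1}−ȳ) = -27.9388
γ_1 = -27.9388 / 7 = -3.991

-3.991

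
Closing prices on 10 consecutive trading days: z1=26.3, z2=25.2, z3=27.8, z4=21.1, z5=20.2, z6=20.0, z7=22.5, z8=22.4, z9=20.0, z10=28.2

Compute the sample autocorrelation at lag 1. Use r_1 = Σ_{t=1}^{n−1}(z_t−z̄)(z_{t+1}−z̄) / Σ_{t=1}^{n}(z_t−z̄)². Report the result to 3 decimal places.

0.128

Mean z̄ = (26.3 + 25.2 + 27.8 + 21.1 + 20.2 + 20.0 + 22.5 + 22.4 + 20.0 + 28.2)/10 = 23.3700
Numerator Σ_{t=1}^{9}(z_t−z̄)(z_{t+1}−z̄) = 12.0591
Denominator Σ(z_t−z̄)² = 94.5010
r_1 = 12.0591 / 94.5010 = 0.128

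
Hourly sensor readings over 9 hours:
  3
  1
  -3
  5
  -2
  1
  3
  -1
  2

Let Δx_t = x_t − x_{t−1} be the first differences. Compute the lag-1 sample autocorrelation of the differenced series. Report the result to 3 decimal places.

-0.675

First differences Δx: -2, -4, 8, -7, 3, 2, -4, 3
Mean of differences = -0.1250
Numerator Σ(Δx_t−Δx̄)(Δx_{t+1}−Δx̄) = -115.2656
Denominator Σ(Δx_t−Δx̄)² = 170.8750
r_1(Δx) = -115.2656 / 170.8750 = -0.675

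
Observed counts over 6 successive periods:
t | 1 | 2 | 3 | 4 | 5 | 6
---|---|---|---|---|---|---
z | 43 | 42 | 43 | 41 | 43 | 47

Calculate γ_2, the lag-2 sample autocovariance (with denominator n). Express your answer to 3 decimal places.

-0.954

Mean z̄ = (43 + 42 + 43 + 41 + 43 + 47)/6 = 43.1667
Σ_{t=1}^{4}(z_t−z̄)(z_{t+2}−z̄) = -5.7222
γ_2 = -5.7222 / 6 = -0.954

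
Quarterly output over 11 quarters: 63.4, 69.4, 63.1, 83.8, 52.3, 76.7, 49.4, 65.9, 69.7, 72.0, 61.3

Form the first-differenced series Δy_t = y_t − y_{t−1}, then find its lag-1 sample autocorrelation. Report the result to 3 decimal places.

First differences Δy: 6.0, -6.3, 20.7, -31.5, 24.4, -27.3, 16.5, 3.8, 2.3, -10.7
Mean of differences = -0.2100
Numerator Σ(Δy_t−Δȳ)(Δy_{t+1}−Δȳ) = -2658.0981
Denominator Σ(Δy_t−Δȳ)² = 3243.1090
r_1(Δy) = -2658.0981 / 3243.1090 = -0.820

-0.820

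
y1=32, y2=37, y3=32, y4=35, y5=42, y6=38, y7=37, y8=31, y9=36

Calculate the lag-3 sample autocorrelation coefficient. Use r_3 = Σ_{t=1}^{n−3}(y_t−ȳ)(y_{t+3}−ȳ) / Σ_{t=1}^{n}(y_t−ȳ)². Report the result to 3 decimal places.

-0.270

Mean ȳ = (32 + 37 + 32 + 35 + 42 + 38 + 37 + 31 + 36)/9 = 35.5556
Σ(y_t−ȳ)(y_{t+3}−ȳ) = (1.9753) + (9.3086) + (-8.6914) + (-0.8025) + (-29.3580) + (1.0864) = -26.4815
Denominator Σ(y_t−ȳ)² = 98.2222
r_3 = -26.4815 / 98.2222 = -0.270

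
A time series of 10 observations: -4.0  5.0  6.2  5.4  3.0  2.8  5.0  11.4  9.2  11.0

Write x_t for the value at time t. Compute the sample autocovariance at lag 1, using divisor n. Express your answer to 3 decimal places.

5.191

Mean x̄ = (-4.0 + 5.0 + 6.2 + 5.4 + 3.0 + 2.8 + 5.0 + 11.4 + 9.2 + 11.0)/10 = 5.5000
Σ_{t=1}^{9}(x_t−x̄)(x_{t+1}−x̄) = 51.9100
γ_1 = 51.9100 / 10 = 5.191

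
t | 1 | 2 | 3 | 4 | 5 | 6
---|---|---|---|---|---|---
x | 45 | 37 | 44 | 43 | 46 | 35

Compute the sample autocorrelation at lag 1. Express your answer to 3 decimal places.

Mean x̄ = (45 + 37 + 44 + 43 + 46 + 35)/6 = 41.6667
Deviations from mean: 3.3333, -4.6667, 2.3333, 1.3333, 4.3333, -6.6667
Σ(x_t−x̄)(x_{t+1}−x̄) = (-15.5556) + (-10.8889) + (3.1111) + (5.7778) + (-28.8889) = -46.4444
Denominator Σ(x_t−x̄)² = 103.3333
r_1 = -46.4444 / 103.3333 = -0.449

-0.449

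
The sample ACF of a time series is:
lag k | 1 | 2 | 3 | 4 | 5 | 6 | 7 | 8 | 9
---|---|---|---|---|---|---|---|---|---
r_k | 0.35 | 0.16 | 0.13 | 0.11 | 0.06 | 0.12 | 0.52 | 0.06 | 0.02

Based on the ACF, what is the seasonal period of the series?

The largest autocorrelation is r_7 = 0.52; the remaining lags stay at or below 0.35. The elevated value at lag 1 (0.35), dropping to 0.16 at lag 2, reflects decaying short-term dependence rather than seasonality.
The dominant spike at lag 7 indicates a seasonal period of 7.

7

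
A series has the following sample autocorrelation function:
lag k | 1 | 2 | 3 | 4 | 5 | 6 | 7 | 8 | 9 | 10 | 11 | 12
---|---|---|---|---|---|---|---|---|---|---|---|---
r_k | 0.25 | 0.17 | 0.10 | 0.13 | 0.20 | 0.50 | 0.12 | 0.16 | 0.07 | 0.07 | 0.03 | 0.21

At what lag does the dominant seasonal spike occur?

The largest autocorrelation is r_6 = 0.50; the remaining lags stay at or below 0.25. The elevated value at lag 1 (0.25), dropping to 0.17 at lag 2, reflects decaying short-term dependence rather than seasonality.
The dominant spike at lag 6 indicates a seasonal period of 6.

6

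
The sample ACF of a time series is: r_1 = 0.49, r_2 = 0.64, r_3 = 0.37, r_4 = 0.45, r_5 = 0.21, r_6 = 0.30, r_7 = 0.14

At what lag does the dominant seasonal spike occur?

2

The largest autocorrelation is r_2 = 0.64; the remaining lags stay at or below 0.49.
The dominant spike at lag 2 indicates a seasonal period of 2.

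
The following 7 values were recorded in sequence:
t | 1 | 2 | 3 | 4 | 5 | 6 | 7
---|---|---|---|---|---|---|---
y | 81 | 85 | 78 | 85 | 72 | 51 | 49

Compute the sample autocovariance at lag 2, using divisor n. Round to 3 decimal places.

Mean ȳ = (81 + 85 + 78 + 85 + 72 + 51 + 49)/7 = 71.5714
Σ_{t=1}^{5}(y_t−ȳ)(y_{t+2}−ȳ) = -42.2245
γ_2 = -42.2245 / 7 = -6.032

-6.032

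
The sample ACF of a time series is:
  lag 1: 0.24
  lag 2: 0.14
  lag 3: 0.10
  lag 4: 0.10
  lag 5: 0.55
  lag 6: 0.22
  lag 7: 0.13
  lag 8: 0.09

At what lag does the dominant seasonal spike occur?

The largest autocorrelation is r_5 = 0.55; the remaining lags stay at or below 0.24. The elevated value at lag 1 (0.24), dropping to 0.14 at lag 2, reflects decaying short-term dependence rather than seasonality.
The dominant spike at lag 5 indicates a seasonal period of 5.

5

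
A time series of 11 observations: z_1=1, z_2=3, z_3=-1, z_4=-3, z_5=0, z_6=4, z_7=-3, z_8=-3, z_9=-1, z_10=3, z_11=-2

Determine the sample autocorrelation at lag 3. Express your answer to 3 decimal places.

Mean z̄ = (1 + 3 − 1 − 3 + 0 + 4 − 3 − 3 − 1 + 3 − 2)/11 = -0.1818
Numerator Σ_{t=1}^{8}(z_t−z̄)(z_{t+3}−z̄) = -6.0083
Denominator Σ(z_t−z̄)² = 67.6364
r_3 = -6.0083 / 67.6364 = -0.089

-0.089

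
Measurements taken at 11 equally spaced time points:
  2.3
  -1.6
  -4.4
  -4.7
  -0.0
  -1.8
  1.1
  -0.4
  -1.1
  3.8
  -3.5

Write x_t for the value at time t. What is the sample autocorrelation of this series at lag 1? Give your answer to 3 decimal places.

Mean x̄ = (2.3 − 1.6 − 4.4 − 4.7 − 0.0 − 1.8 + 1.1 − 0.4 − 1.1 + 3.8 − 3.5)/11 = -0.9364
Numerator Σ_{t=1}^{10}(x_t−x̄)(x_{t+1}−x̄) = -4.8177
Denominator Σ(x_t−x̄)² = 72.1655
r_1 = -4.8177 / 72.1655 = -0.067

-0.067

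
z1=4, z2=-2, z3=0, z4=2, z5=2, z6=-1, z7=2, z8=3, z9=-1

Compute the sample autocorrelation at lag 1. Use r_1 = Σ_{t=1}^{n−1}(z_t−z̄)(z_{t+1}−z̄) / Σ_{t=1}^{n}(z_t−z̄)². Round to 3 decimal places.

Mean z̄ = (4 − 2 + 0 + 2 + 2 − 1 + 2 + 3 − 1)/9 = 1.0000
Numerator Σ_{t=1}^{8}(z_t−z̄)(z_{t+1}−z̄) = -12.0000
Denominator Σ(z_t−z̄)² = 34.0000
r_1 = -12.0000 / 34.0000 = -0.353

-0.353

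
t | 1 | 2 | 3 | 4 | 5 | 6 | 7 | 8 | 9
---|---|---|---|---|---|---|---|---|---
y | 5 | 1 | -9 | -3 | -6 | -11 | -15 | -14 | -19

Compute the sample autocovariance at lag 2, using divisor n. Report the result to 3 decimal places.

10.713

Mean ȳ = (5 + 1 − 9 − 3 − 6 − 11 − 15 − 14 − 19)/9 = -7.8889
Σ_{t=1}^{7}(y_t−ȳ)(y_{t+2}−ȳ) = 96.4198
γ_2 = 96.4198 / 9 = 10.713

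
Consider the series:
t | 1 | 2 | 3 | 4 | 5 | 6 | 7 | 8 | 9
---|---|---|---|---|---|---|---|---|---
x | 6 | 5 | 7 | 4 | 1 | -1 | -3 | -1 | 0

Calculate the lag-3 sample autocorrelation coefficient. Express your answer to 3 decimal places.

Mean x̄ = (6 + 5 + 7 + 4 + 1 − 1 − 3 − 1 + 0)/9 = 2.0000
Σ(x_t−x̄)(x_{t+3}−x̄) = (8.0000) + (-3.0000) + (-15.0000) + (-10.0000) + (3.0000) + (6.0000) = -11.0000
Denominator Σ(x_t−x̄)² = 102.0000
r_3 = -11.0000 / 102.0000 = -0.108

-0.108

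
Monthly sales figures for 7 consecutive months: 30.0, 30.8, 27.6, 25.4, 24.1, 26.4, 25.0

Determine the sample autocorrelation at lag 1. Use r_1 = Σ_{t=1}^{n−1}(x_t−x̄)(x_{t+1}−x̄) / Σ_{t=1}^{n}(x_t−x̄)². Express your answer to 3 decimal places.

Mean x̄ = (30.0 + 30.8 + 27.6 + 25.4 + 24.1 + 26.4 + 25.0)/7 = 27.0429
Deviations from mean: 2.9571, 3.7571, 0.5571, -1.6429, -2.9429, -0.6429, -2.0429
Σ(x_t−x̄)(x_{t+1}−x̄) = (11.1104) + (2.0933) + (-0.9153) + (4.8347) + (1.8918) + (1.3133) = 20.3282
Denominator Σ(x_t−x̄)² = 39.1171
r_1 = 20.3282 / 39.1171 = 0.520

0.520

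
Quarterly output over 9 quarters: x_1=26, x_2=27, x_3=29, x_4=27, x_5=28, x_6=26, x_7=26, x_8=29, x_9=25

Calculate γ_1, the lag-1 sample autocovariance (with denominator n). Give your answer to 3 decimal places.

-0.667

Mean x̄ = (26 + 27 + 29 + 27 + 28 + 26 + 26 + 29 + 25)/9 = 27.0000
Σ_{t=1}^{8}(x_t−x̄)(x_{t+1}−x̄) = -6.0000
γ_1 = -6.0000 / 9 = -0.667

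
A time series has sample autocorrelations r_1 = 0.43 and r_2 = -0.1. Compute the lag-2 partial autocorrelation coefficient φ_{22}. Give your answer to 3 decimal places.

φ_{22} = (r_2 − r_1²) / (1 − r_1²)
r_1² = (0.43)² = 0.1849
Numerator = -0.1 − 0.1849 = -0.2849; denominator = 1 − 0.1849 = 0.8151
φ_{22} = -0.2849 / 0.8151 = -0.350

-0.350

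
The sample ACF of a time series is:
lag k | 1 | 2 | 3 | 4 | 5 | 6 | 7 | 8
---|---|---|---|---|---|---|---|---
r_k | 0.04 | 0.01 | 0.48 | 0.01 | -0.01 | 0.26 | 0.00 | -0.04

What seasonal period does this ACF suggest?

The largest autocorrelation is r_3 = 0.48, with a weaker echo at lag 6 (0.26); the remaining lags stay at or below 0.04.
The dominant spike at lag 3 indicates a seasonal period of 3.

3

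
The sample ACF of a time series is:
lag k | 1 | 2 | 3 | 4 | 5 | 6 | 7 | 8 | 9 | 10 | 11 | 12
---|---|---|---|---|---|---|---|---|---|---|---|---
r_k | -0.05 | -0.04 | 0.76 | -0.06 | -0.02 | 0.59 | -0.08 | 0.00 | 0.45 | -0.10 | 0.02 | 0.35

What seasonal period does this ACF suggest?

The largest autocorrelation is r_3 = 0.76, with weaker echoes at lags 6 (0.59), 9 (0.45) and 12 (0.35); the remaining lags stay at or below 0.02.
The dominant spike at lag 3 indicates a seasonal period of 3.

3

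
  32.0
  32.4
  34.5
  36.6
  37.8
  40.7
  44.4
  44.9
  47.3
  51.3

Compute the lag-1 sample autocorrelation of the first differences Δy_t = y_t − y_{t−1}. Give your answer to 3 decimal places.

-0.146

First differences Δy: 0.4, 2.1, 2.1, 1.2, 2.9, 3.7, 0.5, 2.4, 4.0
Mean of differences = 2.1444
Numerator Σ(Δy_t−Δȳ)(Δy_{t+1}−Δȳ) = -1.9209
Denominator Σ(Δy_t−Δȳ)² = 13.1422
r_1(Δy) = -1.9209 / 13.1422 = -0.146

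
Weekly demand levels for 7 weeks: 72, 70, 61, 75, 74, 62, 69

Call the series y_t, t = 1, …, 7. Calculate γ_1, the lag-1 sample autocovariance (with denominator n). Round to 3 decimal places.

Mean ȳ = (72 + 70 + 61 + 75 + 74 + 62 + 69)/7 = 69.0000
Deviations: 3.0000, 1.0000, -8.0000, 6.0000, 5.0000, -7.0000, 0.0000
Σ_{t=1}^{6}(y_t−ȳ)(y_{t+1}−ȳ) = -58.0000
γ_1 = -58.0000 / 7 = -8.286

-8.286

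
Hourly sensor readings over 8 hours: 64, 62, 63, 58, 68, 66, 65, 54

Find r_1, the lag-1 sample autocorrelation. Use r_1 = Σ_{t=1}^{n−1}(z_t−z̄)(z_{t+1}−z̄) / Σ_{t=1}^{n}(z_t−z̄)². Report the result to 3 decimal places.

Mean z̄ = (64 + 62 + 63 + 58 + 68 + 66 + 65 + 54)/8 = 62.5000
Deviations from mean: 1.5000, -0.5000, 0.5000, -4.5000, 5.5000, 3.5000, 2.5000, -8.5000
Σ(z_t−z̄)(z_{t+1}−z̄) = (-0.7500) + (-0.2500) + (-2.2500) + (-24.7500) + (19.2500) + (8.7500) + (-21.2500) = -21.2500
Denominator Σ(z_t−z̄)² = 144.0000
r_1 = -21.2500 / 144.0000 = -0.148

-0.148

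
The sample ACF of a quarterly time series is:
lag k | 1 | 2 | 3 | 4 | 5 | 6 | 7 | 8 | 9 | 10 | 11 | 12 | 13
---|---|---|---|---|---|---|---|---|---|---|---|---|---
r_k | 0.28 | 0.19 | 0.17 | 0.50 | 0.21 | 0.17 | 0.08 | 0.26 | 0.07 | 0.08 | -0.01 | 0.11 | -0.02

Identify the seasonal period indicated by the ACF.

The largest autocorrelation is r_4 = 0.50; the remaining lags stay at or below 0.28. The elevated value at lag 1 (0.28), dropping to 0.19 at lag 2, reflects decaying short-term dependence rather than seasonality.
The dominant spike at lag 4 indicates a seasonal period of 4.

4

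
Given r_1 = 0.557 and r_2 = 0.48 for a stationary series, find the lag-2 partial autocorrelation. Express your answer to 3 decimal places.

φ_{22} = (r_2 − r_1²) / (1 − r_1²)
r_1² = (0.557)² = 0.310249
Numerator = 0.48 − 0.3102 = 0.1698; denominator = 1 − 0.3102 = 0.6898
φ_{22} = 0.1698 / 0.6898 = 0.246

0.246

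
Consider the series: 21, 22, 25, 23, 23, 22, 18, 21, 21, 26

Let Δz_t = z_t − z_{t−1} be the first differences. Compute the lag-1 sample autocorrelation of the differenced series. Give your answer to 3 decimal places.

First differences Δz: 1, 3, -2, 0, -1, -4, 3, 0, 5
Mean of differences = 0.5556
Numerator Σ(Δz_t−Δz̄)(Δz_{t+1}−Δz̄) = -10.7531
Denominator Σ(Δz_t−Δz̄)² = 62.2222
r_1(Δz) = -10.7531 / 62.2222 = -0.173

-0.173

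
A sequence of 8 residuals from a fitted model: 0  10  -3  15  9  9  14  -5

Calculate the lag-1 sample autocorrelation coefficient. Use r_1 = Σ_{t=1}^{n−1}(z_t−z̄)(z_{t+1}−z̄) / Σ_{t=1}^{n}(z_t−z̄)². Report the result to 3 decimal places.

-0.411

Mean z̄ = (0 + 10 − 3 + 15 + 9 + 9 + 14 − 5)/8 = 6.1250
Σ(z_t−z̄)(z_{t+1}−z̄) = (-23.7344) + (-35.3594) + (-80.9844) + (25.5156) + (8.2656) + (22.6406) + (-87.6094) = -171.2656
Denominator Σ(z_t−z̄)² = 416.8750
r_1 = -171.2656 / 416.8750 = -0.411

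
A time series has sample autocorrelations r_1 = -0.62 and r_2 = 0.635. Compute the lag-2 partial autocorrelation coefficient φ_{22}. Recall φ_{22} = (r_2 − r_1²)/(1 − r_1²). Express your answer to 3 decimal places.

φ_{22} = (r_2 − r_1²) / (1 − r_1²)
r_1² = (-0.62)² = 0.3844
Numerator = 0.635 − 0.3844 = 0.2506; denominator = 1 − 0.3844 = 0.6156
φ_{22} = 0.2506 / 0.6156 = 0.407

0.407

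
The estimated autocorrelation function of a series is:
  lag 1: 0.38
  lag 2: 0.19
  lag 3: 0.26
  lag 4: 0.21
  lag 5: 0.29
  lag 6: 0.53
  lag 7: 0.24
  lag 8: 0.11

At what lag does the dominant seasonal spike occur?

6

The largest autocorrelation is r_6 = 0.53; the remaining lags stay at or below 0.38. The elevated value at lag 1 (0.38), dropping to 0.19 at lag 2, reflects decaying short-term dependence rather than seasonality.
The dominant spike at lag 6 indicates a seasonal period of 6.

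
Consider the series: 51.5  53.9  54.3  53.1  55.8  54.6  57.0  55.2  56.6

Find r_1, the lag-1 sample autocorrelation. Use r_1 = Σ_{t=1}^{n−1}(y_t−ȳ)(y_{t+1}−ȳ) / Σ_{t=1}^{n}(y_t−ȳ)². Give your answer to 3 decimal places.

0.148

Mean ȳ = (51.5 + 53.9 + 54.3 + 53.1 + 55.8 + 54.6 + 57.0 + 55.2 + 56.6)/9 = 54.6667
Numerator Σ_{t=1}^{8}(y_t−ȳ)(y_{t+1}−ȳ) = 3.5522
Denominator Σ(y_t−ȳ)² = 23.9600
r_1 = 3.5522 / 23.9600 = 0.148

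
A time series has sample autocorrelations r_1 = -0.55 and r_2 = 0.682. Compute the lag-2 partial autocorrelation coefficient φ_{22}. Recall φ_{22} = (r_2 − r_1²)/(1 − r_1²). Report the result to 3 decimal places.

φ_{22} = (r_2 − r_1²) / (1 − r_1²)
r_1² = (-0.55)² = 0.3025
Numerator = 0.682 − 0.3025 = 0.3795; denominator = 1 − 0.3025 = 0.6975
φ_{22} = 0.3795 / 0.6975 = 0.544

0.544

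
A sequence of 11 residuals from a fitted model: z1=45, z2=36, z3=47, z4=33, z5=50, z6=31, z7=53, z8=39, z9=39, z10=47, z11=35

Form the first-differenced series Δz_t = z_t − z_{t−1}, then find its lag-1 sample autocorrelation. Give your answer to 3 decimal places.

-0.844

First differences Δz: -9, 11, -14, 17, -19, 22, -14, 0, 8, -12
Mean of differences = -1.0000
Numerator Σ(Δz_t−Δz̄)(Δz_{t+1}−Δz̄) = -1626.0000
Denominator Σ(Δz_t−Δz̄)² = 1926.0000
r_1(Δz) = -1626.0000 / 1926.0000 = -0.844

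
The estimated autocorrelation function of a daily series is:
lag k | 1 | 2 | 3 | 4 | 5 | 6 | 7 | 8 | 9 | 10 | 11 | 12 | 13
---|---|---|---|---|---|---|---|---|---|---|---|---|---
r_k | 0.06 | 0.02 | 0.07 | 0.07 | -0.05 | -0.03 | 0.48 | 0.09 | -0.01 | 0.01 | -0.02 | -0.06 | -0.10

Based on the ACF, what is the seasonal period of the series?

The largest autocorrelation is r_7 = 0.48; the remaining lags stay at or below 0.09.
The dominant spike at lag 7 indicates a seasonal period of 7.

7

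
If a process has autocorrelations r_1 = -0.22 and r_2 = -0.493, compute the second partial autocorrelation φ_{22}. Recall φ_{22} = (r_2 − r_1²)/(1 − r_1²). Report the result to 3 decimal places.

-0.569

φ_{22} = (r_2 − r_1²) / (1 − r_1²)
r_1² = (-0.22)² = 0.0484
Numerator = -0.493 − 0.0484 = -0.5414; denominator = 1 − 0.0484 = 0.9516
φ_{22} = -0.5414 / 0.9516 = -0.569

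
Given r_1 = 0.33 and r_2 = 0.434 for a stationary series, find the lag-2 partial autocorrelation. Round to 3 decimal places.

φ_{22} = (r_2 − r_1²) / (1 − r_1²)
r_1² = (0.33)² = 0.1089
Numerator = 0.434 − 0.1089 = 0.3251; denominator = 1 − 0.1089 = 0.8911
φ_{22} = 0.3251 / 0.8911 = 0.365

0.365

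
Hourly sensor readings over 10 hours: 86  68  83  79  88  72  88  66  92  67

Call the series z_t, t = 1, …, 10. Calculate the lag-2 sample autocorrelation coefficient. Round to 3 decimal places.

Mean z̄ = (86 + 68 + 83 + 79 + 88 + 72 + 88 + 66 + 92 + 67)/10 = 78.9000
Numerator Σ_{t=1}^{8}(z_t−z̄)(z_{t+2}−z̄) = 509.1800
Denominator Σ(z_t−z̄)² = 878.9000
r_2 = 509.1800 / 878.9000 = 0.579

0.579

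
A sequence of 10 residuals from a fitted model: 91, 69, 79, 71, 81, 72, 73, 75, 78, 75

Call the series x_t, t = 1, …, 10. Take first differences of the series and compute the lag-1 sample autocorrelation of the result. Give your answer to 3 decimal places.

First differences Δx: -22, 10, -8, 10, -9, 1, 2, 3, -3
Mean of differences = -1.7778
Numerator Σ(Δx_t−Δx̄)(Δx_{t+1}−Δx̄) = -467.1605
Denominator Σ(Δx_t−Δx̄)² = 823.5556
r_1(Δx) = -467.1605 / 823.5556 = -0.567

-0.567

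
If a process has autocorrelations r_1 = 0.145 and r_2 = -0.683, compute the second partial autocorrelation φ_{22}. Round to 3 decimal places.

-0.719

φ_{22} = (r_2 − r_1²) / (1 − r_1²)
r_1² = (0.145)² = 0.021025
Numerator = -0.683 − 0.0210 = -0.7040; denominator = 1 − 0.0210 = 0.9790
φ_{22} = -0.7040 / 0.9790 = -0.719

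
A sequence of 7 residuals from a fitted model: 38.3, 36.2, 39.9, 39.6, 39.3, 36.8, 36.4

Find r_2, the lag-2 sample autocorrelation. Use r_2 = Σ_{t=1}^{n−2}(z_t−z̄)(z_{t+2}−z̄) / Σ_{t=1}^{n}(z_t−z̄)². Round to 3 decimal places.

-0.277

Mean z̄ = (38.3 + 36.2 + 39.9 + 39.6 + 39.3 + 36.8 + 36.4)/7 = 38.0714
Σ(z_t−z̄)(z_{t+2}−z̄) = (0.4180) + (-2.8606) + (2.2465) + (-1.9435) + (-2.0535) = -4.1931
Denominator Σ(z_t−z̄)² = 15.1543
r_2 = -4.1931 / 15.1543 = -0.277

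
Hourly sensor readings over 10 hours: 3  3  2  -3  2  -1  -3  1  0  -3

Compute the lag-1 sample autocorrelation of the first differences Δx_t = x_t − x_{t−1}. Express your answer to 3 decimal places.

-0.470

First differences Δx: 0, -1, -5, 5, -3, -2, 4, -1, -3
Mean of differences = -0.6667
Numerator Σ(Δx_t−Δx̄)(Δx_{t+1}−Δx̄) = -40.4444
Denominator Σ(Δx_t−Δx̄)² = 86.0000
r_1(Δx) = -40.4444 / 86.0000 = -0.470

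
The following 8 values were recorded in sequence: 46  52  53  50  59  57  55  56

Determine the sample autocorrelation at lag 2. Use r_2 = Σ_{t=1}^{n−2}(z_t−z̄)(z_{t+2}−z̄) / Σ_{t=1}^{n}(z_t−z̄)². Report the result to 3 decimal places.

0.090

Mean z̄ = (46 + 52 + 53 + 50 + 59 + 57 + 55 + 56)/8 = 53.5000
Deviations from mean: -7.5000, -1.5000, -0.5000, -3.5000, 5.5000, 3.5000, 1.5000, 2.5000
Σ(z_t−z̄)(z_{t+2}−z̄) = (3.7500) + (5.2500) + (-2.7500) + (-12.2500) + (8.2500) + (8.7500) = 11.0000
Denominator Σ(z_t−z̄)² = 122.0000
r_2 = 11.0000 / 122.0000 = 0.090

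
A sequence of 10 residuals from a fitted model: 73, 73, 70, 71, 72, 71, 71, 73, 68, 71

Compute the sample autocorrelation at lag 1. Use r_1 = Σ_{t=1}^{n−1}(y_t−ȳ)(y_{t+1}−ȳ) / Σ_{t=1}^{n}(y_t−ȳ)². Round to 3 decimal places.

-0.199

Mean ȳ = (73 + 73 + 70 + 71 + 72 + 71 + 71 + 73 + 68 + 71)/10 = 71.3000
Numerator Σ_{t=1}^{9}(y_t−ȳ)(y_{t+1}−ȳ) = -4.3900
Denominator Σ(y_t−ȳ)² = 22.1000
r_1 = -4.3900 / 22.1000 = -0.199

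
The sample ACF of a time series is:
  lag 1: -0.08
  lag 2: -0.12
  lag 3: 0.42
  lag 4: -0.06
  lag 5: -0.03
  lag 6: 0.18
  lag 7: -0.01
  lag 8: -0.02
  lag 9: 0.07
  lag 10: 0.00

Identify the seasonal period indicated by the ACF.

The largest autocorrelation is r_3 = 0.42, with a weaker echo at lag 6 (0.18); the remaining lags stay at or below 0.07.
The dominant spike at lag 3 indicates a seasonal period of 3.

3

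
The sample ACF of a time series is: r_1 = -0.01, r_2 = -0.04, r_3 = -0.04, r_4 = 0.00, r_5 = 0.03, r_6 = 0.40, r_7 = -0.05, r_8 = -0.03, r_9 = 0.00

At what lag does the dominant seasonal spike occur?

6

The largest autocorrelation is r_6 = 0.40; the remaining lags stay at or below 0.03.
The dominant spike at lag 6 indicates a seasonal period of 6.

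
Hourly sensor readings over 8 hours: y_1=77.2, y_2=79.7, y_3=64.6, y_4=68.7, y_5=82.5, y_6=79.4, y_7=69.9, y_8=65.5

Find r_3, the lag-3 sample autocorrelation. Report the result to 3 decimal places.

-0.199

Mean ȳ = (77.2 + 79.7 + 64.6 + 68.7 + 82.5 + 79.4 + 69.9 + 65.5)/8 = 73.4375
Deviations from mean: 3.7625, 6.2625, -8.8375, -4.7375, 9.0625, 5.9625, -3.5375, -7.9375
Σ(y_t−ȳ)(y_{t+3}−ȳ) = (-17.8248) + (56.7539) + (-52.6936) + (16.7589) + (-71.9336) = -68.9392
Denominator Σ(y_t−ȳ)² = 347.1188
r_3 = -68.9392 / 347.1188 = -0.199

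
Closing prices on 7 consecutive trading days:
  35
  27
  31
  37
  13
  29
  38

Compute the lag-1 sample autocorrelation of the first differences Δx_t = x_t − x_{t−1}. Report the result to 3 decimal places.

First differences Δx: -8, 4, 6, -24, 16, 9
Mean of differences = 0.5000
Numerator Σ(Δx_t−Δx̄)(Δx_{t+1}−Δx̄) = -393.2500
Denominator Σ(Δx_t−Δx̄)² = 1027.5000
r_1(Δx) = -393.2500 / 1027.5000 = -0.383

-0.383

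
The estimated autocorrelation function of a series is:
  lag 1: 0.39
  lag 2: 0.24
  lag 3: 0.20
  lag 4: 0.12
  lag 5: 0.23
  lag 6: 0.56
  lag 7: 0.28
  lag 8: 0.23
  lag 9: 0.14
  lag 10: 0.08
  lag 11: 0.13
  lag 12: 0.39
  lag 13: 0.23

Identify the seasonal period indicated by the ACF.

6

The largest autocorrelation is r_6 = 0.56; the remaining lags stay at or below 0.39. The elevated value at lag 1 (0.39), dropping to 0.24 at lag 2, reflects decaying short-term dependence rather than seasonality.
The dominant spike at lag 6 indicates a seasonal period of 6.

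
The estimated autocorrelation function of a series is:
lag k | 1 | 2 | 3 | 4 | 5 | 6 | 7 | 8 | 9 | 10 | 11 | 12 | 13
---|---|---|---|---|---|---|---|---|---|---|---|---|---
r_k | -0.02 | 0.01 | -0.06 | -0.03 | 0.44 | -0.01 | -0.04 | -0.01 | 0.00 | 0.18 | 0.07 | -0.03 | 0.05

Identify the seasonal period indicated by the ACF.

The largest autocorrelation is r_5 = 0.44, with a weaker echo at lag 10 (0.18); the remaining lags stay at or below 0.07.
The dominant spike at lag 5 indicates a seasonal period of 5.

5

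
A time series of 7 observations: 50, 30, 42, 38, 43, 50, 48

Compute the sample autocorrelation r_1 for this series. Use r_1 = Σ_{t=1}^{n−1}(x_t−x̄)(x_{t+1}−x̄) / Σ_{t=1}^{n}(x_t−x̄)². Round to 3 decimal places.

Mean x̄ = (50 + 30 + 42 + 38 + 43 + 50 + 48)/7 = 43.0000
Deviations from mean: 7.0000, -13.0000, -1.0000, -5.0000, 0.0000, 7.0000, 5.0000
Σ(x_t−x̄)(x_{t+1}−x̄) = (-91.0000) + (13.0000) + (5.0000) + (0.0000) + (0.0000) + (35.0000) = -38.0000
Denominator Σ(x_t−x̄)² = 318.0000
r_1 = -38.0000 / 318.0000 = -0.119

-0.119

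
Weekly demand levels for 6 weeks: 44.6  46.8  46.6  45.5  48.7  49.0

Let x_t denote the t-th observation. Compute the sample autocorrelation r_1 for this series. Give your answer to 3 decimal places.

0.129

Mean x̄ = (44.6 + 46.8 + 46.6 + 45.5 + 48.7 + 49.0)/6 = 46.8667
Deviations from mean: -2.2667, -0.0667, -0.2667, -1.3667, 1.8333, 2.1333
Σ(x_t−x̄)(x_{t+1}−x̄) = (0.1511) + (0.0178) + (0.3644) + (-2.5056) + (3.9111) = 1.9389
Denominator Σ(x_t−x̄)² = 14.9933
r_1 = 1.9389 / 14.9933 = 0.129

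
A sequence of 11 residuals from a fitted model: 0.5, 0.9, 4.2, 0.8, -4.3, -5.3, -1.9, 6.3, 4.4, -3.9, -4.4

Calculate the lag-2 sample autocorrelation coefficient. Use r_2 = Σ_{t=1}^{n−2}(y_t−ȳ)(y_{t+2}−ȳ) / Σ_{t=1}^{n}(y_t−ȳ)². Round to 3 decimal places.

Mean ȳ = (0.5 + 0.9 + 4.2 + 0.8 − 4.3 − 5.3 − 1.9 + 6.3 + 4.4 − 3.9 − 4.4)/11 = -0.2455
Numerator Σ_{t=1}^{9}(y_t−ȳ)(y_{t+2}−ȳ) = -96.0796
Denominator Σ(y_t−ȳ)² = 162.4873
r_2 = -96.0796 / 162.4873 = -0.591

-0.591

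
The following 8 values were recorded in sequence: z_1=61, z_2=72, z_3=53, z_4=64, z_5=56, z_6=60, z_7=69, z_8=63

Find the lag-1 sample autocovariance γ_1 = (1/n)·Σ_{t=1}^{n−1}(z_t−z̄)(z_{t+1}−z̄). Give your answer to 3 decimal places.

-15.695

Mean z̄ = (61 + 72 + 53 + 64 + 56 + 60 + 69 + 63)/8 = 62.2500
Σ_{t=1}^{7}(z_t−z̄)(z_{t+1}−z̄) = -125.5625
γ_1 = -125.5625 / 8 = -15.695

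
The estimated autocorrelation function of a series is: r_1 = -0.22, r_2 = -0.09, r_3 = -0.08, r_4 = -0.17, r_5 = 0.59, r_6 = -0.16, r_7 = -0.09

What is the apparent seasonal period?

The largest autocorrelation is r_5 = 0.59; the remaining lags stay at or below -0.08.
The dominant spike at lag 5 indicates a seasonal period of 5.

5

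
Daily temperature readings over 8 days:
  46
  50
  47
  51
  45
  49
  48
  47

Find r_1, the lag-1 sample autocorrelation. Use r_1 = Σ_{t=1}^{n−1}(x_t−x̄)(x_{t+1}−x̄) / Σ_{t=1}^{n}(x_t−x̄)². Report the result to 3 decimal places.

Mean x̄ = (46 + 50 + 47 + 51 + 45 + 49 + 48 + 47)/8 = 47.8750
Deviations from mean: -1.8750, 2.1250, -0.8750, 3.1250, -2.8750, 1.1250, 0.1250, -0.8750
Σ(x_t−x̄)(x_{t+1}−x̄) = (-3.9844) + (-1.8594) + (-2.7344) + (-8.9844) + (-3.2344) + (0.1406) + (-0.1094) = -20.7656
Denominator Σ(x_t−x̄)² = 28.8750
r_1 = -20.7656 / 28.8750 = -0.719

-0.719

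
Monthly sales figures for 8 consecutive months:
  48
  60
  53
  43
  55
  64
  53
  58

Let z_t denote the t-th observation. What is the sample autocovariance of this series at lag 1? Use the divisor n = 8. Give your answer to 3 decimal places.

-5.883

Mean z̄ = (48 + 60 + 53 + 43 + 55 + 64 + 53 + 58)/8 = 54.2500
Deviations: -6.2500, 5.7500, -1.2500, -11.2500, 0.7500, 9.7500, -1.2500, 3.7500
Σ_{t=1}^{7}(z_t−z̄)(z_{t+1}−z̄) = -47.0625
γ_1 = -47.0625 / 8 = -5.883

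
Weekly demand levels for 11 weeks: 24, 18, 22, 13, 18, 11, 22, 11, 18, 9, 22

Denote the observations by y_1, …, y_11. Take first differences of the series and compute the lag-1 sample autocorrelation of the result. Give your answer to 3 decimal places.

First differences Δy: -6, 4, -9, 5, -7, 11, -11, 7, -9, 13
Mean of differences = -0.2000
Numerator Σ(Δy_t−Δȳ)(Δy_{t+1}−Δȳ) = -596.8400
Denominator Σ(Δy_t−Δȳ)² = 747.6000
r_1(Δy) = -596.8400 / 747.6000 = -0.798

-0.798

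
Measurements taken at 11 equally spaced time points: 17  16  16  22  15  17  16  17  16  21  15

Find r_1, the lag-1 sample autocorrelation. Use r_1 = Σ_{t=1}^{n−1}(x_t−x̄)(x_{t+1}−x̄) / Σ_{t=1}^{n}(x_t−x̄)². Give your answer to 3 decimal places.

-0.497

Mean x̄ = (17 + 16 + 16 + 22 + 15 + 17 + 16 + 17 + 16 + 21 + 15)/11 = 17.0909
Numerator Σ_{t=1}^{10}(x_t−x̄)(x_{t+1}−x̄) = -26.2810
Denominator Σ(x_t−x̄)² = 52.9091
r_1 = -26.2810 / 52.9091 = -0.497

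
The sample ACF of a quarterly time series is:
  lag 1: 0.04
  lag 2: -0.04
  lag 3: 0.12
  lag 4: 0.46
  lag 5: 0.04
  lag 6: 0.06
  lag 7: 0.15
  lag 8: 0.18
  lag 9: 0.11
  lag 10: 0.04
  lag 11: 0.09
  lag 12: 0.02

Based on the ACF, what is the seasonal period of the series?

4

The largest autocorrelation is r_4 = 0.46, with a weaker echo at lag 8 (0.18); the remaining lags stay at or below 0.15.
The dominant spike at lag 4 indicates a seasonal period of 4.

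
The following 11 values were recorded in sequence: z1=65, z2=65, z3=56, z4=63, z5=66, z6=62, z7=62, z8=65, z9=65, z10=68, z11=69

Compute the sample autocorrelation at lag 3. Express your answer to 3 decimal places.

0.134

Mean z̄ = (65 + 65 + 56 + 63 + 66 + 62 + 62 + 65 + 65 + 68 + 69)/11 = 64.1818
Numerator Σ_{t=1}^{8}(z_t−z̄)(z_{t+3}−z̄) = 16.2645
Denominator Σ(z_t−z̄)² = 121.6364
r_3 = 16.2645 / 121.6364 = 0.134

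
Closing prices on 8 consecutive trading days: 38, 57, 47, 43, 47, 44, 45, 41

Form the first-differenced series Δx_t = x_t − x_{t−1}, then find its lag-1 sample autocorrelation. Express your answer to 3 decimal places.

First differences Δx: 19, -10, -4, 4, -3, 1, -4
Mean of differences = 0.4286
Numerator Σ(Δx_t−Δx̄)(Δx_{t+1}−Δx̄) = -180.0408
Denominator Σ(Δx_t−Δx̄)² = 517.7143
r_1(Δx) = -180.0408 / 517.7143 = -0.348

-0.348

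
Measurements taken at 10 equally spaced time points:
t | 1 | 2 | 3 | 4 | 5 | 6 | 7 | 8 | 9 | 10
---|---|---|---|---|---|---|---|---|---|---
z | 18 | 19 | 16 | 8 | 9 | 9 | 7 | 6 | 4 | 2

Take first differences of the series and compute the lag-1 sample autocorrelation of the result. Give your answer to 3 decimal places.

First differences Δz: 1, -3, -8, 1, 0, -2, -1, -2, -2
Mean of differences = -1.7778
Numerator Σ(Δz_t−Δz̄)(Δz_{t+1}−Δz̄) = -8.8272
Denominator Σ(Δz_t−Δz̄)² = 59.5556
r_1(Δz) = -8.8272 / 59.5556 = -0.148

-0.148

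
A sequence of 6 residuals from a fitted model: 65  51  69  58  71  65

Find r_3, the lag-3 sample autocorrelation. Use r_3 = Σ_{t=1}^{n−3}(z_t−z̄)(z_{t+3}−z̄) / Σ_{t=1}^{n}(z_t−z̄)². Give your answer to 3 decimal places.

-0.340

Mean z̄ = (65 + 51 + 69 + 58 + 71 + 65)/6 = 63.1667
Deviations from mean: 1.8333, -12.1667, 5.8333, -5.1667, 7.8333, 1.8333
Σ(z_t−z̄)(z_{t+3}−z̄) = (-9.4722) + (-95.3056) + (10.6944) = -94.0833
Denominator Σ(z_t−z̄)² = 276.8333
r_3 = -94.0833 / 276.8333 = -0.340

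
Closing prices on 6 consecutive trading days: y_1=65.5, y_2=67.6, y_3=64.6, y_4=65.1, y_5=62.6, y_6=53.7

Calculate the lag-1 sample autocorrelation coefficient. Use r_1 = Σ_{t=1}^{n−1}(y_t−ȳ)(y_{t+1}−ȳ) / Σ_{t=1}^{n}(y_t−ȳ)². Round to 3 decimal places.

0.195

Mean ȳ = (65.5 + 67.6 + 64.6 + 65.1 + 62.6 + 53.7)/6 = 63.1833
Deviations from mean: 2.3167, 4.4167, 1.4167, 1.9167, -0.5833, -9.4833
Σ(y_t−ȳ)(y_{t+1}−ȳ) = (10.2319) + (6.2569) + (2.7153) + (-1.1181) + (5.5319) = 23.6181
Denominator Σ(y_t−ȳ)² = 120.8283
r_1 = 23.6181 / 120.8283 = 0.195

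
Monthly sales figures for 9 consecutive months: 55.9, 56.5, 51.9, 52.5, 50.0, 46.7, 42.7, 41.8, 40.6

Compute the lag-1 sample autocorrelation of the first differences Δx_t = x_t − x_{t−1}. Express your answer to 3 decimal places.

-0.452

First differences Δx: 0.6, -4.6, 0.6, -2.5, -3.3, -4.0, -0.9, -1.2
Mean of differences = -1.9125
Numerator Σ(Δx_t−Δx̄)(Δx_{t+1}−Δx̄) = -12.6614
Denominator Σ(Δx_t−Δx̄)² = 28.0088
r_1(Δx) = -12.6614 / 28.0088 = -0.452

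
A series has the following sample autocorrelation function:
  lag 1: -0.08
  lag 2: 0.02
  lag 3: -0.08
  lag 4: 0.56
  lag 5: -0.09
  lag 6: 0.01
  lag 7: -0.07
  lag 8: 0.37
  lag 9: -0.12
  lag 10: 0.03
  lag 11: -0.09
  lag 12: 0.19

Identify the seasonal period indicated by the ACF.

4

The largest autocorrelation is r_4 = 0.56, with weaker echoes at lags 8 (0.37) and 12 (0.19); the remaining lags stay at or below 0.03.
The dominant spike at lag 4 indicates a seasonal period of 4.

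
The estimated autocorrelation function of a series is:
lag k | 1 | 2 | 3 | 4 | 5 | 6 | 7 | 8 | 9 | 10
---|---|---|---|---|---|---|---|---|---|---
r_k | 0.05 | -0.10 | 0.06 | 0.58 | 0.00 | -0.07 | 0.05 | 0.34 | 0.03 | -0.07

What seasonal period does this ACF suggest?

4

The largest autocorrelation is r_4 = 0.58, with a weaker echo at lag 8 (0.34); the remaining lags stay at or below 0.06.
The dominant spike at lag 4 indicates a seasonal period of 4.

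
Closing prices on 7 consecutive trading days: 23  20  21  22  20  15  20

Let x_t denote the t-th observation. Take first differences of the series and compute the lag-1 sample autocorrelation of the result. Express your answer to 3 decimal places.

First differences Δx: -3, 1, 1, -2, -5, 5
Mean of differences = -0.5000
Numerator Σ(Δx_t−Δx̄)(Δx_{t+1}−Δx̄) = -21.7500
Denominator Σ(Δx_t−Δx̄)² = 63.5000
r_1(Δx) = -21.7500 / 63.5000 = -0.343

-0.343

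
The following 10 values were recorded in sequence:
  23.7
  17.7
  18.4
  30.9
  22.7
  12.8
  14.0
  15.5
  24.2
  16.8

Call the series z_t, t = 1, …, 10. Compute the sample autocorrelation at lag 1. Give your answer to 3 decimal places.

Mean z̄ = (23.7 + 17.7 + 18.4 + 30.9 + 22.7 + 12.8 + 14.0 + 15.5 + 24.2 + 16.8)/10 = 19.6700
Numerator Σ_{t=1}^{9}(z_t−z̄)(z_{t+1}−z̄) = 24.2171
Denominator Σ(z_t−z̄)² = 282.5210
r_1 = 24.2171 / 282.5210 = 0.086

0.086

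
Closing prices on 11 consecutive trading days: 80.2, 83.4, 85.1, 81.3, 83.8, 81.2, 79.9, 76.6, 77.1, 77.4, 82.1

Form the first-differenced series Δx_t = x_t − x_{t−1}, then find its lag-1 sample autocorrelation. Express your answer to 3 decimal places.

First differences Δx: 3.2, 1.7, -3.8, 2.5, -2.6, -1.3, -3.3, 0.5, 0.3, 4.7
Mean of differences = 0.1900
Numerator Σ(Δx_t−Δx̄)(Δx_{t+1}−Δx̄) = -8.3361
Denominator Σ(Δx_t−Δx̄)² = 75.2290
r_1(Δx) = -8.3361 / 75.2290 = -0.111

-0.111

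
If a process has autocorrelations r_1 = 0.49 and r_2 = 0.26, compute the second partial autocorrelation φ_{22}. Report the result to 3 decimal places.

0.026

φ_{22} = (r_2 − r_1²) / (1 − r_1²)
r_1² = (0.49)² = 0.2401
Numerator = 0.26 − 0.2401 = 0.0199; denominator = 1 − 0.2401 = 0.7599
φ_{22} = 0.0199 / 0.7599 = 0.026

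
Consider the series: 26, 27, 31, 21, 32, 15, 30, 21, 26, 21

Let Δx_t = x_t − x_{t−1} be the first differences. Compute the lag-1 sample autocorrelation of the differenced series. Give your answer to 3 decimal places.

-0.902

First differences Δx: 1, 4, -10, 11, -17, 15, -9, 5, -5
Mean of differences = -0.5556
Numerator Σ(Δx_t−Δx̄)(Δx_{t+1}−Δx̄) = -793.8642
Denominator Σ(Δx_t−Δx̄)² = 880.2222
r_1(Δx) = -793.8642 / 880.2222 = -0.902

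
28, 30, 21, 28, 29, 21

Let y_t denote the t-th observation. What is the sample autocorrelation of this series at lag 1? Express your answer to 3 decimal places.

Mean ȳ = (28 + 30 + 21 + 28 + 29 + 21)/6 = 26.1667
Numerator Σ_{t=1}^{5}(y_t−ȳ)(y_{t+1}−ȳ) = -31.6944
Denominator Σ(y_t−ȳ)² = 82.8333
r_1 = -31.6944 / 82.8333 = -0.383

-0.383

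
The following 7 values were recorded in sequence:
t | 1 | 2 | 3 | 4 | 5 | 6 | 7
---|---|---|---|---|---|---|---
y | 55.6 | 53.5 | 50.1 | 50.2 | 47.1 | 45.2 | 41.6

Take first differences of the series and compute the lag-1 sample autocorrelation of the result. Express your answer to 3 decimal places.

-0.589

First differences Δy: -2.1, -3.4, 0.1, -3.1, -1.9, -3.6
Mean of differences = -2.3333
Numerator Σ(Δy_t−Δȳ)(Δy_{t+1}−Δȳ) = -5.5911
Denominator Σ(Δy_t−Δȳ)² = 9.4933
r_1(Δy) = -5.5911 / 9.4933 = -0.589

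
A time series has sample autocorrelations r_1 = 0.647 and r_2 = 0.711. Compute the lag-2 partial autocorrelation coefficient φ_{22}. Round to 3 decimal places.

φ_{22} = (r_2 − r_1²) / (1 − r_1²)
r_1² = (0.647)² = 0.418609
Numerator = 0.711 − 0.4186 = 0.2924; denominator = 1 − 0.4186 = 0.5814
φ_{22} = 0.2924 / 0.5814 = 0.503

0.503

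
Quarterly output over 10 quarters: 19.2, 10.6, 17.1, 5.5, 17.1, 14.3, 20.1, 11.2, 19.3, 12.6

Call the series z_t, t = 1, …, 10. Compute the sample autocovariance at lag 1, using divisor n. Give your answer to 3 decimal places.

Mean z̄ = (19.2 + 10.6 + 17.1 + 5.5 + 17.1 + 14.3 + 20.1 + 11.2 + 19.3 + 12.6)/10 = 14.7000
Σ_{t=1}^{9}(z_t−z̄)(z_{t+1}−z̄) = -120.2300
γ_1 = -120.2300 / 10 = -12.023

-12.023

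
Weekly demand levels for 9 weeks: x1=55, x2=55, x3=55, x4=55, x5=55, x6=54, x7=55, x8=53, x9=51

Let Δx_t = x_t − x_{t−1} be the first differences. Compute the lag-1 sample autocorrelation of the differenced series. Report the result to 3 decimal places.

First differences Δx: 0, 0, 0, 0, -1, 1, -2, -2
Mean of differences = -0.5000
Numerator Σ(Δx_t−Δx̄)(Δx_{t+1}−Δx̄) = -0.2500
Denominator Σ(Δx_t−Δx̄)² = 8.0000
r_1(Δx) = -0.2500 / 8.0000 = -0.031

-0.031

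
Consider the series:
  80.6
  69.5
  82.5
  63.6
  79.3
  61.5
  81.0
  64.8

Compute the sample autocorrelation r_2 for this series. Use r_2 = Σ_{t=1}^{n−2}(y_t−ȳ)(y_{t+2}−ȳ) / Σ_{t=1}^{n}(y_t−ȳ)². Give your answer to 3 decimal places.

0.756

Mean ȳ = (80.6 + 69.5 + 82.5 + 63.6 + 79.3 + 61.5 + 81.0 + 64.8)/8 = 72.8500
Σ(y_t−ȳ)(y_{t+2}−ȳ) = (74.7875) + (30.9875) + (62.2425) + (104.9875) + (52.5675) + (91.3675) = 416.9400
Denominator Σ(y_t−ȳ)² = 551.6200
r_2 = 416.9400 / 551.6200 = 0.756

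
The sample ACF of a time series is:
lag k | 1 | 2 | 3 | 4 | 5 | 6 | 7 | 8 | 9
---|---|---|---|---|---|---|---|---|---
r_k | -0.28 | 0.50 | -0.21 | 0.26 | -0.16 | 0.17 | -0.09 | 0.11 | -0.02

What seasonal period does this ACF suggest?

2

The largest autocorrelation is r_2 = 0.50, with weaker echoes at lags 4 (0.26) and 6 (0.17); the remaining lags stay at or below 0.11.
The dominant spike at lag 2 indicates a seasonal period of 2.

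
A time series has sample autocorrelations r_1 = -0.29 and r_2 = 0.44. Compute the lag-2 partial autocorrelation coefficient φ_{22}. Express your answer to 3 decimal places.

φ_{22} = (r_2 − r_1²) / (1 − r_1²)
r_1² = (-0.29)² = 0.0841
Numerator = 0.44 − 0.0841 = 0.3559; denominator = 1 − 0.0841 = 0.9159
φ_{22} = 0.3559 / 0.9159 = 0.389

0.389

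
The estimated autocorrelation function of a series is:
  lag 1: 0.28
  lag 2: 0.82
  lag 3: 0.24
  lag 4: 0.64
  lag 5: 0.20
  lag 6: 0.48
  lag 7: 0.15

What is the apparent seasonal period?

The largest autocorrelation is r_2 = 0.82, with weaker echoes at lags 4 (0.64) and 6 (0.48); the remaining lags stay at or below 0.28.
The dominant spike at lag 2 indicates a seasonal period of 2.

2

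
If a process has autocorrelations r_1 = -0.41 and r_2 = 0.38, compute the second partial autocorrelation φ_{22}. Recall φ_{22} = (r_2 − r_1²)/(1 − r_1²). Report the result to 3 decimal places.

φ_{22} = (r_2 − r_1²) / (1 − r_1²)
r_1² = (-0.41)² = 0.1681
Numerator = 0.38 − 0.1681 = 0.2119; denominator = 1 − 0.1681 = 0.8319
φ_{22} = 0.2119 / 0.8319 = 0.255

0.255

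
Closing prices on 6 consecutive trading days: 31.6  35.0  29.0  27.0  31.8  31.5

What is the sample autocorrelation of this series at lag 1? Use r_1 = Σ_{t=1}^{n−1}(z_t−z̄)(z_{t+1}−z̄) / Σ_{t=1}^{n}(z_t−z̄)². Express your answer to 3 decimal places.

Mean z̄ = (31.6 + 35.0 + 29.0 + 27.0 + 31.8 + 31.5)/6 = 30.9833
Deviations from mean: 0.6167, 4.0167, -1.9833, -3.9833, 0.8167, 0.5167
Σ(z_t−z̄)(z_{t+1}−z̄) = (2.4769) + (-7.9664) + (7.9003) + (-3.2531) + (0.4219) = -0.4203
Denominator Σ(z_t−z̄)² = 37.2483
r_1 = -0.4203 / 37.2483 = -0.011

-0.011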